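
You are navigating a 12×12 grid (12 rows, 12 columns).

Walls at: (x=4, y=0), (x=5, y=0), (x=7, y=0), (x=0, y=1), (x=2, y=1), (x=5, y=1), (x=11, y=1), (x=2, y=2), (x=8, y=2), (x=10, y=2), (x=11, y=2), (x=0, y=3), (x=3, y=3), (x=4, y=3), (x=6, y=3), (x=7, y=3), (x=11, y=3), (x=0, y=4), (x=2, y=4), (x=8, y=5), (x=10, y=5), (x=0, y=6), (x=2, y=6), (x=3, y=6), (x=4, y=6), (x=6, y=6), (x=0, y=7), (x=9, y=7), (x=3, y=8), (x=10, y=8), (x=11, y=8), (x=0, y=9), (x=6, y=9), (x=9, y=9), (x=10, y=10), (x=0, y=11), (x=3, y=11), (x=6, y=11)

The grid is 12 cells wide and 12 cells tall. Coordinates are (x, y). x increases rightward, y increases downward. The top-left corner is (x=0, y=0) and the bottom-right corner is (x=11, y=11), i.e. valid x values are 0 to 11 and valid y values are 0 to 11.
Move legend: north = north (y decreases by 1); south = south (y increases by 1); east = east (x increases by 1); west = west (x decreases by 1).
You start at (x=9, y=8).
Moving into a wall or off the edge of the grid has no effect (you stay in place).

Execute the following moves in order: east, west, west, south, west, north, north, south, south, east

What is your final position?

Start: (x=9, y=8)
  east (east): blocked, stay at (x=9, y=8)
  west (west): (x=9, y=8) -> (x=8, y=8)
  west (west): (x=8, y=8) -> (x=7, y=8)
  south (south): (x=7, y=8) -> (x=7, y=9)
  west (west): blocked, stay at (x=7, y=9)
  north (north): (x=7, y=9) -> (x=7, y=8)
  north (north): (x=7, y=8) -> (x=7, y=7)
  south (south): (x=7, y=7) -> (x=7, y=8)
  south (south): (x=7, y=8) -> (x=7, y=9)
  east (east): (x=7, y=9) -> (x=8, y=9)
Final: (x=8, y=9)

Answer: Final position: (x=8, y=9)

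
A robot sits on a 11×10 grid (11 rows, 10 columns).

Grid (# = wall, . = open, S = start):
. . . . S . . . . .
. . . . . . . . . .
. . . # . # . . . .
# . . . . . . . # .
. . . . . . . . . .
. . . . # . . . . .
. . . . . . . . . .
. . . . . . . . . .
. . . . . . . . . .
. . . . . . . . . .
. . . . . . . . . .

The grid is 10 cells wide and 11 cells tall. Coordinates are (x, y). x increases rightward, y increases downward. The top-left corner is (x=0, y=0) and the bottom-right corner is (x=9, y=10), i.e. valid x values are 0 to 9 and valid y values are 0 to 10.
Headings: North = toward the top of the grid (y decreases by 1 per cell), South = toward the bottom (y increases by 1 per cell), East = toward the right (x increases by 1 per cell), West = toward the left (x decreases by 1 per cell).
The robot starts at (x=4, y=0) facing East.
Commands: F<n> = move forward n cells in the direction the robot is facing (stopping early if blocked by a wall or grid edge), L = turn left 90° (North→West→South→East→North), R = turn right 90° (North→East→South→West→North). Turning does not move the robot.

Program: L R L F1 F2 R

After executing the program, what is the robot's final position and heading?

Answer: Final position: (x=4, y=0), facing East

Derivation:
Start: (x=4, y=0), facing East
  L: turn left, now facing North
  R: turn right, now facing East
  L: turn left, now facing North
  F1: move forward 0/1 (blocked), now at (x=4, y=0)
  F2: move forward 0/2 (blocked), now at (x=4, y=0)
  R: turn right, now facing East
Final: (x=4, y=0), facing East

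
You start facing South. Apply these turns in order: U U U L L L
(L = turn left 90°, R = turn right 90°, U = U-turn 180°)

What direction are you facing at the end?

Answer: Final heading: East

Derivation:
Start: South
  U (U-turn (180°)) -> North
  U (U-turn (180°)) -> South
  U (U-turn (180°)) -> North
  L (left (90° counter-clockwise)) -> West
  L (left (90° counter-clockwise)) -> South
  L (left (90° counter-clockwise)) -> East
Final: East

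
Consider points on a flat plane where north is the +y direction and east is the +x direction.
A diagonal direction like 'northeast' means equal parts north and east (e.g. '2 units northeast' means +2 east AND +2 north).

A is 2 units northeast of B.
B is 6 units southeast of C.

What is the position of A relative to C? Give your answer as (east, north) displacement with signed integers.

Answer: A is at (east=8, north=-4) relative to C.

Derivation:
Place C at the origin (east=0, north=0).
  B is 6 units southeast of C: delta (east=+6, north=-6); B at (east=6, north=-6).
  A is 2 units northeast of B: delta (east=+2, north=+2); A at (east=8, north=-4).
Therefore A relative to C: (east=8, north=-4).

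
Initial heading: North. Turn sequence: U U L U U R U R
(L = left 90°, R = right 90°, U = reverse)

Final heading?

Start: North
  U (U-turn (180°)) -> South
  U (U-turn (180°)) -> North
  L (left (90° counter-clockwise)) -> West
  U (U-turn (180°)) -> East
  U (U-turn (180°)) -> West
  R (right (90° clockwise)) -> North
  U (U-turn (180°)) -> South
  R (right (90° clockwise)) -> West
Final: West

Answer: Final heading: West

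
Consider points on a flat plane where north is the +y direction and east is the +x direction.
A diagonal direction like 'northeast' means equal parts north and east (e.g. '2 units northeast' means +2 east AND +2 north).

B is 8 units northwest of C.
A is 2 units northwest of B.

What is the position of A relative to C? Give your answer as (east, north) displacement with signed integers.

Answer: A is at (east=-10, north=10) relative to C.

Derivation:
Place C at the origin (east=0, north=0).
  B is 8 units northwest of C: delta (east=-8, north=+8); B at (east=-8, north=8).
  A is 2 units northwest of B: delta (east=-2, north=+2); A at (east=-10, north=10).
Therefore A relative to C: (east=-10, north=10).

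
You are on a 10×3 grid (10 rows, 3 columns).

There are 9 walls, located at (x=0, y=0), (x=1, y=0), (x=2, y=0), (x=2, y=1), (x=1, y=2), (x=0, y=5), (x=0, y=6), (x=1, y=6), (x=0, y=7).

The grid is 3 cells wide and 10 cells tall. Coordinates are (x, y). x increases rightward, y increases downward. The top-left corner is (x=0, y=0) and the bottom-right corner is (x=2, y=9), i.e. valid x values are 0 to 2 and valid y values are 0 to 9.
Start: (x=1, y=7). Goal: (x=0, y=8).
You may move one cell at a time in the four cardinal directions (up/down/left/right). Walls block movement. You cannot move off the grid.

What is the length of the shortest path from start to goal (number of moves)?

Answer: Shortest path length: 2

Derivation:
BFS from (x=1, y=7) until reaching (x=0, y=8):
  Distance 0: (x=1, y=7)
  Distance 1: (x=2, y=7), (x=1, y=8)
  Distance 2: (x=2, y=6), (x=0, y=8), (x=2, y=8), (x=1, y=9)  <- goal reached here
One shortest path (2 moves): (x=1, y=7) -> (x=1, y=8) -> (x=0, y=8)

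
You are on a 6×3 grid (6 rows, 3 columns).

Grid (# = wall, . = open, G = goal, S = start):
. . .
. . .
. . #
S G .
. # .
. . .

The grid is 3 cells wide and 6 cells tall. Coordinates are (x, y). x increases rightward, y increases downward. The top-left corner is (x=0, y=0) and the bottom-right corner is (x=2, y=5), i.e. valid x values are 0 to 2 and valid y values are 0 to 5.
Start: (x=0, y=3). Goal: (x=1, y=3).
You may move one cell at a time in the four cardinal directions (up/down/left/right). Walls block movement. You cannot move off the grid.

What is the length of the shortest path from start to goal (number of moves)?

Answer: Shortest path length: 1

Derivation:
BFS from (x=0, y=3) until reaching (x=1, y=3):
  Distance 0: (x=0, y=3)
  Distance 1: (x=0, y=2), (x=1, y=3), (x=0, y=4)  <- goal reached here
One shortest path (1 moves): (x=0, y=3) -> (x=1, y=3)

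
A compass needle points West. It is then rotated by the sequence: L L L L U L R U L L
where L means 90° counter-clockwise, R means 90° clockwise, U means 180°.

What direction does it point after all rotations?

Start: West
  L (left (90° counter-clockwise)) -> South
  L (left (90° counter-clockwise)) -> East
  L (left (90° counter-clockwise)) -> North
  L (left (90° counter-clockwise)) -> West
  U (U-turn (180°)) -> East
  L (left (90° counter-clockwise)) -> North
  R (right (90° clockwise)) -> East
  U (U-turn (180°)) -> West
  L (left (90° counter-clockwise)) -> South
  L (left (90° counter-clockwise)) -> East
Final: East

Answer: Final heading: East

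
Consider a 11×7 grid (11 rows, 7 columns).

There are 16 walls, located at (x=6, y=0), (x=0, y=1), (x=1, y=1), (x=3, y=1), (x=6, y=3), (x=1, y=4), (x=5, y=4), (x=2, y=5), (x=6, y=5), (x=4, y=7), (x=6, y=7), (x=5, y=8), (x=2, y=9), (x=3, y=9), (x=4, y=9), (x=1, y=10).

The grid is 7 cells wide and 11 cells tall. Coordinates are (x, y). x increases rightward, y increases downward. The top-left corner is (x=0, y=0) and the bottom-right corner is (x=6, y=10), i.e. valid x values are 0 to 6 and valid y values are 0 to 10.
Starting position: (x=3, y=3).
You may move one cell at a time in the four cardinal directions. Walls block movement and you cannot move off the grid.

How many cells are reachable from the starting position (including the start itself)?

BFS flood-fill from (x=3, y=3):
  Distance 0: (x=3, y=3)
  Distance 1: (x=3, y=2), (x=2, y=3), (x=4, y=3), (x=3, y=4)
  Distance 2: (x=2, y=2), (x=4, y=2), (x=1, y=3), (x=5, y=3), (x=2, y=4), (x=4, y=4), (x=3, y=5)
  Distance 3: (x=2, y=1), (x=4, y=1), (x=1, y=2), (x=5, y=2), (x=0, y=3), (x=4, y=5), (x=3, y=6)
  Distance 4: (x=2, y=0), (x=4, y=0), (x=5, y=1), (x=0, y=2), (x=6, y=2), (x=0, y=4), (x=5, y=5), (x=2, y=6), (x=4, y=6), (x=3, y=7)
  Distance 5: (x=1, y=0), (x=3, y=0), (x=5, y=0), (x=6, y=1), (x=0, y=5), (x=1, y=6), (x=5, y=6), (x=2, y=7), (x=3, y=8)
  Distance 6: (x=0, y=0), (x=1, y=5), (x=0, y=6), (x=6, y=6), (x=1, y=7), (x=5, y=7), (x=2, y=8), (x=4, y=8)
  Distance 7: (x=0, y=7), (x=1, y=8)
  Distance 8: (x=0, y=8), (x=1, y=9)
  Distance 9: (x=0, y=9)
  Distance 10: (x=0, y=10)
Total reachable: 52 (grid has 61 open cells total)

Answer: Reachable cells: 52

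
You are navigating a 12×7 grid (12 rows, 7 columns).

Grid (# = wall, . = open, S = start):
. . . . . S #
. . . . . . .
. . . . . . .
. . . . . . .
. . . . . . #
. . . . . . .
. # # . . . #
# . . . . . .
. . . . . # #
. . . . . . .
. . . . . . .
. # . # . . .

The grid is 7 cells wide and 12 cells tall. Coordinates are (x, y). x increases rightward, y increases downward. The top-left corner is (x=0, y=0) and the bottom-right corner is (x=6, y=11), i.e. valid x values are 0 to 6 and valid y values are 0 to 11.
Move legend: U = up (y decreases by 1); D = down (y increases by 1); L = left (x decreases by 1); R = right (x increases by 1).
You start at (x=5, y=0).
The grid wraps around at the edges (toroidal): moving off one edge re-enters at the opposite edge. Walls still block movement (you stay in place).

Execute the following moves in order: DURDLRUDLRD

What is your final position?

Start: (x=5, y=0)
  D (down): (x=5, y=0) -> (x=5, y=1)
  U (up): (x=5, y=1) -> (x=5, y=0)
  R (right): blocked, stay at (x=5, y=0)
  D (down): (x=5, y=0) -> (x=5, y=1)
  L (left): (x=5, y=1) -> (x=4, y=1)
  R (right): (x=4, y=1) -> (x=5, y=1)
  U (up): (x=5, y=1) -> (x=5, y=0)
  D (down): (x=5, y=0) -> (x=5, y=1)
  L (left): (x=5, y=1) -> (x=4, y=1)
  R (right): (x=4, y=1) -> (x=5, y=1)
  D (down): (x=5, y=1) -> (x=5, y=2)
Final: (x=5, y=2)

Answer: Final position: (x=5, y=2)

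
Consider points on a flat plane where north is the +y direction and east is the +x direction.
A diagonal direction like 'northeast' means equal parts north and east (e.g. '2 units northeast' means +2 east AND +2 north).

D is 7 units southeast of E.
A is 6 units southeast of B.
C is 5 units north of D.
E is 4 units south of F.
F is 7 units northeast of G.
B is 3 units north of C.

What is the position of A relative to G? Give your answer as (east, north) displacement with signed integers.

Place G at the origin (east=0, north=0).
  F is 7 units northeast of G: delta (east=+7, north=+7); F at (east=7, north=7).
  E is 4 units south of F: delta (east=+0, north=-4); E at (east=7, north=3).
  D is 7 units southeast of E: delta (east=+7, north=-7); D at (east=14, north=-4).
  C is 5 units north of D: delta (east=+0, north=+5); C at (east=14, north=1).
  B is 3 units north of C: delta (east=+0, north=+3); B at (east=14, north=4).
  A is 6 units southeast of B: delta (east=+6, north=-6); A at (east=20, north=-2).
Therefore A relative to G: (east=20, north=-2).

Answer: A is at (east=20, north=-2) relative to G.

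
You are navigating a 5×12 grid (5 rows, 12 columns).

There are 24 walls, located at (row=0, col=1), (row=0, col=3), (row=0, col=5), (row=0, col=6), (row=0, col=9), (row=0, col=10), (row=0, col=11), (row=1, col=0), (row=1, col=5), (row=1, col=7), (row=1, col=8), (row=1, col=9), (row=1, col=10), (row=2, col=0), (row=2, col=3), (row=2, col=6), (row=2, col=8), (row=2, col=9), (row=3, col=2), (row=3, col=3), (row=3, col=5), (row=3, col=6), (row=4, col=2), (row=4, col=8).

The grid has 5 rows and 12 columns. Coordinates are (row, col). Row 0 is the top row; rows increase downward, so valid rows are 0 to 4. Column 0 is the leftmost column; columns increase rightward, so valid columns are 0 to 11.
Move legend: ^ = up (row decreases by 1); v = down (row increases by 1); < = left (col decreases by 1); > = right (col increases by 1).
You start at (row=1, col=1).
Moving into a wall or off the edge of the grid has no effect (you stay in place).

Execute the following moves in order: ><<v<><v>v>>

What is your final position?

Answer: Final position: (row=4, col=1)

Derivation:
Start: (row=1, col=1)
  > (right): (row=1, col=1) -> (row=1, col=2)
  < (left): (row=1, col=2) -> (row=1, col=1)
  < (left): blocked, stay at (row=1, col=1)
  v (down): (row=1, col=1) -> (row=2, col=1)
  < (left): blocked, stay at (row=2, col=1)
  > (right): (row=2, col=1) -> (row=2, col=2)
  < (left): (row=2, col=2) -> (row=2, col=1)
  v (down): (row=2, col=1) -> (row=3, col=1)
  > (right): blocked, stay at (row=3, col=1)
  v (down): (row=3, col=1) -> (row=4, col=1)
  > (right): blocked, stay at (row=4, col=1)
  > (right): blocked, stay at (row=4, col=1)
Final: (row=4, col=1)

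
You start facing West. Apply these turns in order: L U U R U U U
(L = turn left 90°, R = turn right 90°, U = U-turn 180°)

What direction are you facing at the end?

Start: West
  L (left (90° counter-clockwise)) -> South
  U (U-turn (180°)) -> North
  U (U-turn (180°)) -> South
  R (right (90° clockwise)) -> West
  U (U-turn (180°)) -> East
  U (U-turn (180°)) -> West
  U (U-turn (180°)) -> East
Final: East

Answer: Final heading: East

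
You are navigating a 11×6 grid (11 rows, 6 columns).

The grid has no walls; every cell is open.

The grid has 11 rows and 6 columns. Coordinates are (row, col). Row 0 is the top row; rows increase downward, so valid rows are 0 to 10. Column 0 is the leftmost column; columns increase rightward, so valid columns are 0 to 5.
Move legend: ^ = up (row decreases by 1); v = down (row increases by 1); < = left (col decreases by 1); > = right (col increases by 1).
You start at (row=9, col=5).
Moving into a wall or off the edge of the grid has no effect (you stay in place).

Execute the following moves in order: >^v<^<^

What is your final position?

Start: (row=9, col=5)
  > (right): blocked, stay at (row=9, col=5)
  ^ (up): (row=9, col=5) -> (row=8, col=5)
  v (down): (row=8, col=5) -> (row=9, col=5)
  < (left): (row=9, col=5) -> (row=9, col=4)
  ^ (up): (row=9, col=4) -> (row=8, col=4)
  < (left): (row=8, col=4) -> (row=8, col=3)
  ^ (up): (row=8, col=3) -> (row=7, col=3)
Final: (row=7, col=3)

Answer: Final position: (row=7, col=3)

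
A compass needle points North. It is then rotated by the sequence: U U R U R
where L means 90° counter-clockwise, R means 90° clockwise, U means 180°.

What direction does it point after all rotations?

Start: North
  U (U-turn (180°)) -> South
  U (U-turn (180°)) -> North
  R (right (90° clockwise)) -> East
  U (U-turn (180°)) -> West
  R (right (90° clockwise)) -> North
Final: North

Answer: Final heading: North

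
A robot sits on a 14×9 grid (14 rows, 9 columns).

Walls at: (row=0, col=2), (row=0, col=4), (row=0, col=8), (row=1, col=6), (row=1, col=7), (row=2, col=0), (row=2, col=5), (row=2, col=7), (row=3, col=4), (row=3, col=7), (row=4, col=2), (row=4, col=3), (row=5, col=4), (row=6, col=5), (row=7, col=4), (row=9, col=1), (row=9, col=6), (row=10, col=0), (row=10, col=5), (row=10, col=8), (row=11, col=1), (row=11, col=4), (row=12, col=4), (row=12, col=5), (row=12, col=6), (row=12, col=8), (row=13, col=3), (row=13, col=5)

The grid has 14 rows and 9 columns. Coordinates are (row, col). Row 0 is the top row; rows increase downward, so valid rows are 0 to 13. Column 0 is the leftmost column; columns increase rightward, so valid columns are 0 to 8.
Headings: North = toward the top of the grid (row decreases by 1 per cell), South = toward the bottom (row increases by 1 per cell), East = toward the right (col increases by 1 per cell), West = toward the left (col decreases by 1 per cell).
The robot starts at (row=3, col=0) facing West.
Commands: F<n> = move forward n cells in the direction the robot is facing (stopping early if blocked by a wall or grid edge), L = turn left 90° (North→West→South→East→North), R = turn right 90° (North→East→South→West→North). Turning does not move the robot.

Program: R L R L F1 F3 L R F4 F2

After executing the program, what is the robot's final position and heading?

Start: (row=3, col=0), facing West
  R: turn right, now facing North
  L: turn left, now facing West
  R: turn right, now facing North
  L: turn left, now facing West
  F1: move forward 0/1 (blocked), now at (row=3, col=0)
  F3: move forward 0/3 (blocked), now at (row=3, col=0)
  L: turn left, now facing South
  R: turn right, now facing West
  F4: move forward 0/4 (blocked), now at (row=3, col=0)
  F2: move forward 0/2 (blocked), now at (row=3, col=0)
Final: (row=3, col=0), facing West

Answer: Final position: (row=3, col=0), facing West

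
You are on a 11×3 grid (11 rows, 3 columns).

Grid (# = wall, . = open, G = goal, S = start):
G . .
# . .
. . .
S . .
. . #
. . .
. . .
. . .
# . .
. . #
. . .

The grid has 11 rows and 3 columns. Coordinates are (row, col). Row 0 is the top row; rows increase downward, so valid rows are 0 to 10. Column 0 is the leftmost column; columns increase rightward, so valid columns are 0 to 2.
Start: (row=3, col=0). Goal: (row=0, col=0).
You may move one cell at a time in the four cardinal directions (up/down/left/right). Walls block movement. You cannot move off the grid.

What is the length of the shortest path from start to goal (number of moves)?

Answer: Shortest path length: 5

Derivation:
BFS from (row=3, col=0) until reaching (row=0, col=0):
  Distance 0: (row=3, col=0)
  Distance 1: (row=2, col=0), (row=3, col=1), (row=4, col=0)
  Distance 2: (row=2, col=1), (row=3, col=2), (row=4, col=1), (row=5, col=0)
  Distance 3: (row=1, col=1), (row=2, col=2), (row=5, col=1), (row=6, col=0)
  Distance 4: (row=0, col=1), (row=1, col=2), (row=5, col=2), (row=6, col=1), (row=7, col=0)
  Distance 5: (row=0, col=0), (row=0, col=2), (row=6, col=2), (row=7, col=1)  <- goal reached here
One shortest path (5 moves): (row=3, col=0) -> (row=3, col=1) -> (row=2, col=1) -> (row=1, col=1) -> (row=0, col=1) -> (row=0, col=0)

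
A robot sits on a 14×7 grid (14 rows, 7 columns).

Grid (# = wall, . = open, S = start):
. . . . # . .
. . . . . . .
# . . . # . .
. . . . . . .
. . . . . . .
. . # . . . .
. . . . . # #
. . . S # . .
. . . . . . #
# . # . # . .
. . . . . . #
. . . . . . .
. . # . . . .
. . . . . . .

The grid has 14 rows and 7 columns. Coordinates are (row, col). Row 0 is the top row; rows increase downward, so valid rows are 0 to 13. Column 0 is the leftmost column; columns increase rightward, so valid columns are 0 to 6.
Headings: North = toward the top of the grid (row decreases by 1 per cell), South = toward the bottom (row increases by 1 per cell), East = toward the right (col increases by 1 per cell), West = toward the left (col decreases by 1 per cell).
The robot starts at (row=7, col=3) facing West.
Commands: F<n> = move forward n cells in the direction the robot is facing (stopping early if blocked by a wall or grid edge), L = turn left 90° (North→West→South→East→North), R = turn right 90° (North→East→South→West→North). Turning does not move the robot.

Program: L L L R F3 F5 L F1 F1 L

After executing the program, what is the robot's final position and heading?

Answer: Final position: (row=5, col=3), facing West

Derivation:
Start: (row=7, col=3), facing West
  L: turn left, now facing South
  L: turn left, now facing East
  L: turn left, now facing North
  R: turn right, now facing East
  F3: move forward 0/3 (blocked), now at (row=7, col=3)
  F5: move forward 0/5 (blocked), now at (row=7, col=3)
  L: turn left, now facing North
  F1: move forward 1, now at (row=6, col=3)
  F1: move forward 1, now at (row=5, col=3)
  L: turn left, now facing West
Final: (row=5, col=3), facing West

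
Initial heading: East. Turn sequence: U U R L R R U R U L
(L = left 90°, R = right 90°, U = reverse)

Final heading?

Answer: Final heading: West

Derivation:
Start: East
  U (U-turn (180°)) -> West
  U (U-turn (180°)) -> East
  R (right (90° clockwise)) -> South
  L (left (90° counter-clockwise)) -> East
  R (right (90° clockwise)) -> South
  R (right (90° clockwise)) -> West
  U (U-turn (180°)) -> East
  R (right (90° clockwise)) -> South
  U (U-turn (180°)) -> North
  L (left (90° counter-clockwise)) -> West
Final: West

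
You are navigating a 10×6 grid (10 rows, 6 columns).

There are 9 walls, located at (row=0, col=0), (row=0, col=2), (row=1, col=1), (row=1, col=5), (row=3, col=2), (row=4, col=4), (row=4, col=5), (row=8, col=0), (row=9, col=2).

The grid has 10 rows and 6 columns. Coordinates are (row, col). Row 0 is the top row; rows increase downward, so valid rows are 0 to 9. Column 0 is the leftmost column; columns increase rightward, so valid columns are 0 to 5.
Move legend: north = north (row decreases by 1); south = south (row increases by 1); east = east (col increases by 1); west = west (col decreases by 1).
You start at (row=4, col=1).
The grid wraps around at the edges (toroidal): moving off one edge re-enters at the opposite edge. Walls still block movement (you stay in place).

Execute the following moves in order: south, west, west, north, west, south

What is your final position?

Answer: Final position: (row=6, col=4)

Derivation:
Start: (row=4, col=1)
  south (south): (row=4, col=1) -> (row=5, col=1)
  west (west): (row=5, col=1) -> (row=5, col=0)
  west (west): (row=5, col=0) -> (row=5, col=5)
  north (north): blocked, stay at (row=5, col=5)
  west (west): (row=5, col=5) -> (row=5, col=4)
  south (south): (row=5, col=4) -> (row=6, col=4)
Final: (row=6, col=4)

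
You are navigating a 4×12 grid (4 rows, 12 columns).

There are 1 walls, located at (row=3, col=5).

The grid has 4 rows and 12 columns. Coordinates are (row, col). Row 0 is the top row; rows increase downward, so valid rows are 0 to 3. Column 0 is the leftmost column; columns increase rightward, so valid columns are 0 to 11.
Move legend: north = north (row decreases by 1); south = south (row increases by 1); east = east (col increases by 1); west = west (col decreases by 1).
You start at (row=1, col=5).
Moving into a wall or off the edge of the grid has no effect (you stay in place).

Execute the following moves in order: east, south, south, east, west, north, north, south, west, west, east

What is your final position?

Start: (row=1, col=5)
  east (east): (row=1, col=5) -> (row=1, col=6)
  south (south): (row=1, col=6) -> (row=2, col=6)
  south (south): (row=2, col=6) -> (row=3, col=6)
  east (east): (row=3, col=6) -> (row=3, col=7)
  west (west): (row=3, col=7) -> (row=3, col=6)
  north (north): (row=3, col=6) -> (row=2, col=6)
  north (north): (row=2, col=6) -> (row=1, col=6)
  south (south): (row=1, col=6) -> (row=2, col=6)
  west (west): (row=2, col=6) -> (row=2, col=5)
  west (west): (row=2, col=5) -> (row=2, col=4)
  east (east): (row=2, col=4) -> (row=2, col=5)
Final: (row=2, col=5)

Answer: Final position: (row=2, col=5)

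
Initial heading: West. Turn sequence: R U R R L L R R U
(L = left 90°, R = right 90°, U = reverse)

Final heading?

Start: West
  R (right (90° clockwise)) -> North
  U (U-turn (180°)) -> South
  R (right (90° clockwise)) -> West
  R (right (90° clockwise)) -> North
  L (left (90° counter-clockwise)) -> West
  L (left (90° counter-clockwise)) -> South
  R (right (90° clockwise)) -> West
  R (right (90° clockwise)) -> North
  U (U-turn (180°)) -> South
Final: South

Answer: Final heading: South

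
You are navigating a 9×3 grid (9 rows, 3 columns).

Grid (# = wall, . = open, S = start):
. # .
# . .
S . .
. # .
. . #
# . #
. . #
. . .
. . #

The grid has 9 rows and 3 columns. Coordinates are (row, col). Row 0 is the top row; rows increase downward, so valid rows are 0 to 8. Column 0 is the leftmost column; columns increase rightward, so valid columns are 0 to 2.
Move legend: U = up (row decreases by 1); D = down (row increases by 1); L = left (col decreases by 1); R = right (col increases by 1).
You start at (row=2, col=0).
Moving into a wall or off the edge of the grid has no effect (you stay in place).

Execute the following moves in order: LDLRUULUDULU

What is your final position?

Start: (row=2, col=0)
  L (left): blocked, stay at (row=2, col=0)
  D (down): (row=2, col=0) -> (row=3, col=0)
  L (left): blocked, stay at (row=3, col=0)
  R (right): blocked, stay at (row=3, col=0)
  U (up): (row=3, col=0) -> (row=2, col=0)
  U (up): blocked, stay at (row=2, col=0)
  L (left): blocked, stay at (row=2, col=0)
  U (up): blocked, stay at (row=2, col=0)
  D (down): (row=2, col=0) -> (row=3, col=0)
  U (up): (row=3, col=0) -> (row=2, col=0)
  L (left): blocked, stay at (row=2, col=0)
  U (up): blocked, stay at (row=2, col=0)
Final: (row=2, col=0)

Answer: Final position: (row=2, col=0)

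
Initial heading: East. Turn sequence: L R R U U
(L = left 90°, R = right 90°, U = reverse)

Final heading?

Start: East
  L (left (90° counter-clockwise)) -> North
  R (right (90° clockwise)) -> East
  R (right (90° clockwise)) -> South
  U (U-turn (180°)) -> North
  U (U-turn (180°)) -> South
Final: South

Answer: Final heading: South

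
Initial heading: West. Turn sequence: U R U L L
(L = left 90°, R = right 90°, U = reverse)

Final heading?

Start: West
  U (U-turn (180°)) -> East
  R (right (90° clockwise)) -> South
  U (U-turn (180°)) -> North
  L (left (90° counter-clockwise)) -> West
  L (left (90° counter-clockwise)) -> South
Final: South

Answer: Final heading: South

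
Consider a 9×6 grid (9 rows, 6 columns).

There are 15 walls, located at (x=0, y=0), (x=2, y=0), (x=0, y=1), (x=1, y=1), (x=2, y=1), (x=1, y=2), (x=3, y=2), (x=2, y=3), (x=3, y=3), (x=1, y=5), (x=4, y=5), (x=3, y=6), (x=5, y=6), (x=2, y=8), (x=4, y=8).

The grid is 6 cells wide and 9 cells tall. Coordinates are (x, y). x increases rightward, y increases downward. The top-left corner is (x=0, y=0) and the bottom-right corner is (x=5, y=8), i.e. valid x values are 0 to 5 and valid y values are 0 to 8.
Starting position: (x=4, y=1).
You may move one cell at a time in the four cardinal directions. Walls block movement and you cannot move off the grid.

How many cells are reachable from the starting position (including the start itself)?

Answer: Reachable cells: 37

Derivation:
BFS flood-fill from (x=4, y=1):
  Distance 0: (x=4, y=1)
  Distance 1: (x=4, y=0), (x=3, y=1), (x=5, y=1), (x=4, y=2)
  Distance 2: (x=3, y=0), (x=5, y=0), (x=5, y=2), (x=4, y=3)
  Distance 3: (x=5, y=3), (x=4, y=4)
  Distance 4: (x=3, y=4), (x=5, y=4)
  Distance 5: (x=2, y=4), (x=3, y=5), (x=5, y=5)
  Distance 6: (x=1, y=4), (x=2, y=5)
  Distance 7: (x=1, y=3), (x=0, y=4), (x=2, y=6)
  Distance 8: (x=0, y=3), (x=0, y=5), (x=1, y=6), (x=2, y=7)
  Distance 9: (x=0, y=2), (x=0, y=6), (x=1, y=7), (x=3, y=7)
  Distance 10: (x=0, y=7), (x=4, y=7), (x=1, y=8), (x=3, y=8)
  Distance 11: (x=4, y=6), (x=5, y=7), (x=0, y=8)
  Distance 12: (x=5, y=8)
Total reachable: 37 (grid has 39 open cells total)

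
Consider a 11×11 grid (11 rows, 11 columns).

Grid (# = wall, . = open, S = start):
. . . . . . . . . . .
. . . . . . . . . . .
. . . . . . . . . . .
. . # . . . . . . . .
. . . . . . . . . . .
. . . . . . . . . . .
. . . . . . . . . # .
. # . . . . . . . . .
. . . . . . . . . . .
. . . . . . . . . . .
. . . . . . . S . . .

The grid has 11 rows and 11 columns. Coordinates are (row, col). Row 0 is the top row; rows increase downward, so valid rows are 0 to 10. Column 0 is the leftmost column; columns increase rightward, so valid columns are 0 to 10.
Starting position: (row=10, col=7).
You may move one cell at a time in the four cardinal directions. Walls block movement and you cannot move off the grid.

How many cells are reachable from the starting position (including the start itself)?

BFS flood-fill from (row=10, col=7):
  Distance 0: (row=10, col=7)
  Distance 1: (row=9, col=7), (row=10, col=6), (row=10, col=8)
  Distance 2: (row=8, col=7), (row=9, col=6), (row=9, col=8), (row=10, col=5), (row=10, col=9)
  Distance 3: (row=7, col=7), (row=8, col=6), (row=8, col=8), (row=9, col=5), (row=9, col=9), (row=10, col=4), (row=10, col=10)
  Distance 4: (row=6, col=7), (row=7, col=6), (row=7, col=8), (row=8, col=5), (row=8, col=9), (row=9, col=4), (row=9, col=10), (row=10, col=3)
  Distance 5: (row=5, col=7), (row=6, col=6), (row=6, col=8), (row=7, col=5), (row=7, col=9), (row=8, col=4), (row=8, col=10), (row=9, col=3), (row=10, col=2)
  Distance 6: (row=4, col=7), (row=5, col=6), (row=5, col=8), (row=6, col=5), (row=7, col=4), (row=7, col=10), (row=8, col=3), (row=9, col=2), (row=10, col=1)
  Distance 7: (row=3, col=7), (row=4, col=6), (row=4, col=8), (row=5, col=5), (row=5, col=9), (row=6, col=4), (row=6, col=10), (row=7, col=3), (row=8, col=2), (row=9, col=1), (row=10, col=0)
  Distance 8: (row=2, col=7), (row=3, col=6), (row=3, col=8), (row=4, col=5), (row=4, col=9), (row=5, col=4), (row=5, col=10), (row=6, col=3), (row=7, col=2), (row=8, col=1), (row=9, col=0)
  Distance 9: (row=1, col=7), (row=2, col=6), (row=2, col=8), (row=3, col=5), (row=3, col=9), (row=4, col=4), (row=4, col=10), (row=5, col=3), (row=6, col=2), (row=8, col=0)
  Distance 10: (row=0, col=7), (row=1, col=6), (row=1, col=8), (row=2, col=5), (row=2, col=9), (row=3, col=4), (row=3, col=10), (row=4, col=3), (row=5, col=2), (row=6, col=1), (row=7, col=0)
  Distance 11: (row=0, col=6), (row=0, col=8), (row=1, col=5), (row=1, col=9), (row=2, col=4), (row=2, col=10), (row=3, col=3), (row=4, col=2), (row=5, col=1), (row=6, col=0)
  Distance 12: (row=0, col=5), (row=0, col=9), (row=1, col=4), (row=1, col=10), (row=2, col=3), (row=4, col=1), (row=5, col=0)
  Distance 13: (row=0, col=4), (row=0, col=10), (row=1, col=3), (row=2, col=2), (row=3, col=1), (row=4, col=0)
  Distance 14: (row=0, col=3), (row=1, col=2), (row=2, col=1), (row=3, col=0)
  Distance 15: (row=0, col=2), (row=1, col=1), (row=2, col=0)
  Distance 16: (row=0, col=1), (row=1, col=0)
  Distance 17: (row=0, col=0)
Total reachable: 118 (grid has 118 open cells total)

Answer: Reachable cells: 118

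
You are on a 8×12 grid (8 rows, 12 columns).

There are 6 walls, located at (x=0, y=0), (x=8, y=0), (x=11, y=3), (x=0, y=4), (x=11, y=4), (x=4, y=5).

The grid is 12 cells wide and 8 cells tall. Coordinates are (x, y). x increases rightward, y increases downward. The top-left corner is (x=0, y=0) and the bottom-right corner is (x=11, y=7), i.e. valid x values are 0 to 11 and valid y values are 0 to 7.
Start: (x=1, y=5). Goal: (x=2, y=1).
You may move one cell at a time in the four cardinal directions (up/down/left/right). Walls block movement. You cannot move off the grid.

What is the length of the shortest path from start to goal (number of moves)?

Answer: Shortest path length: 5

Derivation:
BFS from (x=1, y=5) until reaching (x=2, y=1):
  Distance 0: (x=1, y=5)
  Distance 1: (x=1, y=4), (x=0, y=5), (x=2, y=5), (x=1, y=6)
  Distance 2: (x=1, y=3), (x=2, y=4), (x=3, y=5), (x=0, y=6), (x=2, y=6), (x=1, y=7)
  Distance 3: (x=1, y=2), (x=0, y=3), (x=2, y=3), (x=3, y=4), (x=3, y=6), (x=0, y=7), (x=2, y=7)
  Distance 4: (x=1, y=1), (x=0, y=2), (x=2, y=2), (x=3, y=3), (x=4, y=4), (x=4, y=6), (x=3, y=7)
  Distance 5: (x=1, y=0), (x=0, y=1), (x=2, y=1), (x=3, y=2), (x=4, y=3), (x=5, y=4), (x=5, y=6), (x=4, y=7)  <- goal reached here
One shortest path (5 moves): (x=1, y=5) -> (x=2, y=5) -> (x=2, y=4) -> (x=2, y=3) -> (x=2, y=2) -> (x=2, y=1)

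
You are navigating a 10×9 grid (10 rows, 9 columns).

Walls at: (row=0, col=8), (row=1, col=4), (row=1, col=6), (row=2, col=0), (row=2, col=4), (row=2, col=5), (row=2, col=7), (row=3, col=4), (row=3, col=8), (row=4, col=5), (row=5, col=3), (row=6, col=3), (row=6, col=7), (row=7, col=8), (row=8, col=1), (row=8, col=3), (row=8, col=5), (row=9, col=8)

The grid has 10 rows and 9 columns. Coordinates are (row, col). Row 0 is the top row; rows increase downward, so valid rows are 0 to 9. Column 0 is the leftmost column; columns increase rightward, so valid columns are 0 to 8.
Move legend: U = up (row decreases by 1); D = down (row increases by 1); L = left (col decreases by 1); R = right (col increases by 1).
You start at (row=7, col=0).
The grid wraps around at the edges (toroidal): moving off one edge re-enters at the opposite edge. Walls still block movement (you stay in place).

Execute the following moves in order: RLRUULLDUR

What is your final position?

Answer: Final position: (row=5, col=0)

Derivation:
Start: (row=7, col=0)
  R (right): (row=7, col=0) -> (row=7, col=1)
  L (left): (row=7, col=1) -> (row=7, col=0)
  R (right): (row=7, col=0) -> (row=7, col=1)
  U (up): (row=7, col=1) -> (row=6, col=1)
  U (up): (row=6, col=1) -> (row=5, col=1)
  L (left): (row=5, col=1) -> (row=5, col=0)
  L (left): (row=5, col=0) -> (row=5, col=8)
  D (down): (row=5, col=8) -> (row=6, col=8)
  U (up): (row=6, col=8) -> (row=5, col=8)
  R (right): (row=5, col=8) -> (row=5, col=0)
Final: (row=5, col=0)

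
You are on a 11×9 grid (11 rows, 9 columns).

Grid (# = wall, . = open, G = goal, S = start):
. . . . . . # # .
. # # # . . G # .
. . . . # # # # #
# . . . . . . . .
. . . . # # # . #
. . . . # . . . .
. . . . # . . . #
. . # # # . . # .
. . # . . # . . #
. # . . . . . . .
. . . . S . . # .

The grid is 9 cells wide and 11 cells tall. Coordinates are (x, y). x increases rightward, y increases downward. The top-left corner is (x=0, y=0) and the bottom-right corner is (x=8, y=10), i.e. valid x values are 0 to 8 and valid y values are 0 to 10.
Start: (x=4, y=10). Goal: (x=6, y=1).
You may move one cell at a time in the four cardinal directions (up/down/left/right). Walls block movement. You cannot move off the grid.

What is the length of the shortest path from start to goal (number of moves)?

BFS from (x=4, y=10) until reaching (x=6, y=1):
  Distance 0: (x=4, y=10)
  Distance 1: (x=4, y=9), (x=3, y=10), (x=5, y=10)
  Distance 2: (x=4, y=8), (x=3, y=9), (x=5, y=9), (x=2, y=10), (x=6, y=10)
  Distance 3: (x=3, y=8), (x=2, y=9), (x=6, y=9), (x=1, y=10)
  Distance 4: (x=6, y=8), (x=7, y=9), (x=0, y=10)
  Distance 5: (x=6, y=7), (x=7, y=8), (x=0, y=9), (x=8, y=9)
  Distance 6: (x=6, y=6), (x=5, y=7), (x=0, y=8), (x=8, y=10)
  Distance 7: (x=6, y=5), (x=5, y=6), (x=7, y=6), (x=0, y=7), (x=1, y=8)
  Distance 8: (x=5, y=5), (x=7, y=5), (x=0, y=6), (x=1, y=7)
  Distance 9: (x=7, y=4), (x=0, y=5), (x=8, y=5), (x=1, y=6)
  Distance 10: (x=7, y=3), (x=0, y=4), (x=1, y=5), (x=2, y=6)
  Distance 11: (x=6, y=3), (x=8, y=3), (x=1, y=4), (x=2, y=5), (x=3, y=6)
  Distance 12: (x=1, y=3), (x=5, y=3), (x=2, y=4), (x=3, y=5)
  Distance 13: (x=1, y=2), (x=2, y=3), (x=4, y=3), (x=3, y=4)
  Distance 14: (x=0, y=2), (x=2, y=2), (x=3, y=3)
  Distance 15: (x=0, y=1), (x=3, y=2)
  Distance 16: (x=0, y=0)
  Distance 17: (x=1, y=0)
  Distance 18: (x=2, y=0)
  Distance 19: (x=3, y=0)
  Distance 20: (x=4, y=0)
  Distance 21: (x=5, y=0), (x=4, y=1)
  Distance 22: (x=5, y=1)
  Distance 23: (x=6, y=1)  <- goal reached here
One shortest path (23 moves): (x=4, y=10) -> (x=3, y=10) -> (x=2, y=10) -> (x=1, y=10) -> (x=0, y=10) -> (x=0, y=9) -> (x=0, y=8) -> (x=1, y=8) -> (x=1, y=7) -> (x=1, y=6) -> (x=1, y=5) -> (x=1, y=4) -> (x=1, y=3) -> (x=1, y=2) -> (x=0, y=2) -> (x=0, y=1) -> (x=0, y=0) -> (x=1, y=0) -> (x=2, y=0) -> (x=3, y=0) -> (x=4, y=0) -> (x=5, y=0) -> (x=5, y=1) -> (x=6, y=1)

Answer: Shortest path length: 23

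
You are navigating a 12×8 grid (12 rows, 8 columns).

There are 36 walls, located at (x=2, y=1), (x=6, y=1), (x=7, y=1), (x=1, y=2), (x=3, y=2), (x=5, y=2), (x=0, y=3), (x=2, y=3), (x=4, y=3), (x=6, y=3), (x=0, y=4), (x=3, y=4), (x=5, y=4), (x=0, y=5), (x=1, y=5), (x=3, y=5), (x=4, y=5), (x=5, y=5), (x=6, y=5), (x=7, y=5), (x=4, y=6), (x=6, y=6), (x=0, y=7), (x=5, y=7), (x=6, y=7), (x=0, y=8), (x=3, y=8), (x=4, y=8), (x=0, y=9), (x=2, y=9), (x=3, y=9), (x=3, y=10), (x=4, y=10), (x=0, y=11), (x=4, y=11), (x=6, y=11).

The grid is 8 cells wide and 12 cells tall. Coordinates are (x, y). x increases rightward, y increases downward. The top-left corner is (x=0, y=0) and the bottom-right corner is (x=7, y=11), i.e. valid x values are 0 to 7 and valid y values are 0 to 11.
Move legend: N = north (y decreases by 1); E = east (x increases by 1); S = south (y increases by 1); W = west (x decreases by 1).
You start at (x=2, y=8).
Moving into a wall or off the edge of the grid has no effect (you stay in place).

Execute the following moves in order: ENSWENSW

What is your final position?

Start: (x=2, y=8)
  E (east): blocked, stay at (x=2, y=8)
  N (north): (x=2, y=8) -> (x=2, y=7)
  S (south): (x=2, y=7) -> (x=2, y=8)
  W (west): (x=2, y=8) -> (x=1, y=8)
  E (east): (x=1, y=8) -> (x=2, y=8)
  N (north): (x=2, y=8) -> (x=2, y=7)
  S (south): (x=2, y=7) -> (x=2, y=8)
  W (west): (x=2, y=8) -> (x=1, y=8)
Final: (x=1, y=8)

Answer: Final position: (x=1, y=8)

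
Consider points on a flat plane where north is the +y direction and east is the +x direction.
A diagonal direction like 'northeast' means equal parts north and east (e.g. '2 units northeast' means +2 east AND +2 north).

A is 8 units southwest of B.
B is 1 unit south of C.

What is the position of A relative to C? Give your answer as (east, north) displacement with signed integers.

Answer: A is at (east=-8, north=-9) relative to C.

Derivation:
Place C at the origin (east=0, north=0).
  B is 1 unit south of C: delta (east=+0, north=-1); B at (east=0, north=-1).
  A is 8 units southwest of B: delta (east=-8, north=-8); A at (east=-8, north=-9).
Therefore A relative to C: (east=-8, north=-9).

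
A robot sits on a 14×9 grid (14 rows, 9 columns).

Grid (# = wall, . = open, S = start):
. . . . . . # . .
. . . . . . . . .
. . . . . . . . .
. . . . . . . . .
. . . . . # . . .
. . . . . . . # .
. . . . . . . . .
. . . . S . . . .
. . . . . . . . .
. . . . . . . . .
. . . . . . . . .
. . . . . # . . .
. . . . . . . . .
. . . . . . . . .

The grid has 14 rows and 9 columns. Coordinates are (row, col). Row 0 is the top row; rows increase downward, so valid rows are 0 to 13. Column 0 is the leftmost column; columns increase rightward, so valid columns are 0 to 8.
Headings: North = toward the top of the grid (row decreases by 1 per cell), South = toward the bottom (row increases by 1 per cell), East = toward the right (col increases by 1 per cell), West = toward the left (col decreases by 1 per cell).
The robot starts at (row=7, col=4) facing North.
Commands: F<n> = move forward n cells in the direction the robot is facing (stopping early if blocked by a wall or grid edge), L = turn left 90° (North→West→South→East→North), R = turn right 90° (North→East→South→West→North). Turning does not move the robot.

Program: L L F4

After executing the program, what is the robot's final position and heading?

Answer: Final position: (row=11, col=4), facing South

Derivation:
Start: (row=7, col=4), facing North
  L: turn left, now facing West
  L: turn left, now facing South
  F4: move forward 4, now at (row=11, col=4)
Final: (row=11, col=4), facing South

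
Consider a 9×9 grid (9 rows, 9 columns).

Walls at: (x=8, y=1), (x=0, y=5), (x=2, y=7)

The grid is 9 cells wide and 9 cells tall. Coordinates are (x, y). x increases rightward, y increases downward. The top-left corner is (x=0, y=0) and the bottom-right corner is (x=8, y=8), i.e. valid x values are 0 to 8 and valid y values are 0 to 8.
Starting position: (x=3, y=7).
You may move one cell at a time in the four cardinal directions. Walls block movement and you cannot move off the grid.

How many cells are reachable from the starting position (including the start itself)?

Answer: Reachable cells: 78

Derivation:
BFS flood-fill from (x=3, y=7):
  Distance 0: (x=3, y=7)
  Distance 1: (x=3, y=6), (x=4, y=7), (x=3, y=8)
  Distance 2: (x=3, y=5), (x=2, y=6), (x=4, y=6), (x=5, y=7), (x=2, y=8), (x=4, y=8)
  Distance 3: (x=3, y=4), (x=2, y=5), (x=4, y=5), (x=1, y=6), (x=5, y=6), (x=6, y=7), (x=1, y=8), (x=5, y=8)
  Distance 4: (x=3, y=3), (x=2, y=4), (x=4, y=4), (x=1, y=5), (x=5, y=5), (x=0, y=6), (x=6, y=6), (x=1, y=7), (x=7, y=7), (x=0, y=8), (x=6, y=8)
  Distance 5: (x=3, y=2), (x=2, y=3), (x=4, y=3), (x=1, y=4), (x=5, y=4), (x=6, y=5), (x=7, y=6), (x=0, y=7), (x=8, y=7), (x=7, y=8)
  Distance 6: (x=3, y=1), (x=2, y=2), (x=4, y=2), (x=1, y=3), (x=5, y=3), (x=0, y=4), (x=6, y=4), (x=7, y=5), (x=8, y=6), (x=8, y=8)
  Distance 7: (x=3, y=0), (x=2, y=1), (x=4, y=1), (x=1, y=2), (x=5, y=2), (x=0, y=3), (x=6, y=3), (x=7, y=4), (x=8, y=5)
  Distance 8: (x=2, y=0), (x=4, y=0), (x=1, y=1), (x=5, y=1), (x=0, y=2), (x=6, y=2), (x=7, y=3), (x=8, y=4)
  Distance 9: (x=1, y=0), (x=5, y=0), (x=0, y=1), (x=6, y=1), (x=7, y=2), (x=8, y=3)
  Distance 10: (x=0, y=0), (x=6, y=0), (x=7, y=1), (x=8, y=2)
  Distance 11: (x=7, y=0)
  Distance 12: (x=8, y=0)
Total reachable: 78 (grid has 78 open cells total)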